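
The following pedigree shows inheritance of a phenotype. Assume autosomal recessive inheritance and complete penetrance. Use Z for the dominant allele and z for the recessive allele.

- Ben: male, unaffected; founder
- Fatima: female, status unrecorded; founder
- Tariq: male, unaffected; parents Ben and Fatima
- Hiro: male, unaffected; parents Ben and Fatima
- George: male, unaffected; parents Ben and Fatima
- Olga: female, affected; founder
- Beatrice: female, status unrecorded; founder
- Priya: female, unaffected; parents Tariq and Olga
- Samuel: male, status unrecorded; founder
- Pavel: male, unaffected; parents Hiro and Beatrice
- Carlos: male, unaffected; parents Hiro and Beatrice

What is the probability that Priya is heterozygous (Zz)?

Priya is unaffected so carries Z and received z from Olga (zz), so Priya is Zz, giving P(Zz) = 1.

1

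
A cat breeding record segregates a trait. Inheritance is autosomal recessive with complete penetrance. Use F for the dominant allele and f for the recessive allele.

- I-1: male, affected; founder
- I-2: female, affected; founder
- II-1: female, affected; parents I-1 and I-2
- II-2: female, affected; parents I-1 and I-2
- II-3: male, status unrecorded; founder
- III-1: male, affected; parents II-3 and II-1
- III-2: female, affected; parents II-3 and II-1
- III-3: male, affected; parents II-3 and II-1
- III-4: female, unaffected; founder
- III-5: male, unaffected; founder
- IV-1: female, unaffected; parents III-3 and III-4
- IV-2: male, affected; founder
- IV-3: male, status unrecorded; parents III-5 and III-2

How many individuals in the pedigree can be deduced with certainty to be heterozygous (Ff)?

1

Obligate heterozygotes: IV-1 is unaffected so carries F and received f from III-3 (ff), so IV-1 is Ff.
Every other individual is either homozygous by phenotype or has at least one consistent homozygous assignment, so the count is 1.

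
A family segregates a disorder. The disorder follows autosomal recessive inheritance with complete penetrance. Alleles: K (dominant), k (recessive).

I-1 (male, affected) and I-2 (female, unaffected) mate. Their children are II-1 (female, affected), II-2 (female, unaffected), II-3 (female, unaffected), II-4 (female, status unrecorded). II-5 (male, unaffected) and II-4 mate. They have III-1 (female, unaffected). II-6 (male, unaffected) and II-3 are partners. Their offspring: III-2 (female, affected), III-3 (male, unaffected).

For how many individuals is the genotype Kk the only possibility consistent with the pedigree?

Obligate heterozygotes: I-2 is unaffected so carries K and passed k to II-1 (kk), so I-2 is Kk; II-2 is unaffected so carries K and received k from I-1 (kk), so II-2 is Kk; II-3 is unaffected so carries K and received k from I-1 (kk), so II-3 is Kk; II-6 is unaffected so carries K and passed k to III-2 (kk), so II-6 is Kk.
Every other individual is either homozygous by phenotype or has at least one consistent homozygous assignment, so the count is 4.

4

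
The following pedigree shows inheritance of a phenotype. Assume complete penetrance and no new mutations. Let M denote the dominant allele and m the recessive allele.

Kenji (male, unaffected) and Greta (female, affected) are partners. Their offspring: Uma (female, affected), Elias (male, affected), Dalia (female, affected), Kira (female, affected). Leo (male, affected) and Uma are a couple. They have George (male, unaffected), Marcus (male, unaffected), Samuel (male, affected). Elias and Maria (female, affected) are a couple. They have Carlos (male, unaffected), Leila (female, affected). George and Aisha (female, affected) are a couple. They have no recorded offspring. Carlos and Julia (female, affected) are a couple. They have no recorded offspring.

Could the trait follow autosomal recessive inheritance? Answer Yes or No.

No

Under autosomal recessive, George (unaffected, male) cannot arise from Leo (affected) × Uma (affected).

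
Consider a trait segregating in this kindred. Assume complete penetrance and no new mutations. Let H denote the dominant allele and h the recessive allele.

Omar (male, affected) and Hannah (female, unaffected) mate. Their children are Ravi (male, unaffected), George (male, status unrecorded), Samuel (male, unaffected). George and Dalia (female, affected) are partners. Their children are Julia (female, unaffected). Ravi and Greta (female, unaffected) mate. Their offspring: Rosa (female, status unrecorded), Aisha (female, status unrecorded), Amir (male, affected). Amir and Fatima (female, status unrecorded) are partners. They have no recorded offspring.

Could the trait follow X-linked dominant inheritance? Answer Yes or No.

No

Under X-linked dominant, Amir (affected, male) cannot arise from Ravi (unaffected) × Greta (unaffected).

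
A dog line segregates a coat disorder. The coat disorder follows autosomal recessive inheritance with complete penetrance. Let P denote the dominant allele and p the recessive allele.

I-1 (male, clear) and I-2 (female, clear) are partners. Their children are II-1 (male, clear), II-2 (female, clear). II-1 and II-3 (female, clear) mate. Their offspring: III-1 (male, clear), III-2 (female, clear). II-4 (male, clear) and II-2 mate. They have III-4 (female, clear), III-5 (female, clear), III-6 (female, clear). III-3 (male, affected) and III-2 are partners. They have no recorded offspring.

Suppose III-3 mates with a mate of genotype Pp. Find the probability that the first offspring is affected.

III-3 is affected, so III-3 is pp.
The cross gives 1/2 Pp : 1/2 pp, so P(offspring is affected) = 1/2.

1/2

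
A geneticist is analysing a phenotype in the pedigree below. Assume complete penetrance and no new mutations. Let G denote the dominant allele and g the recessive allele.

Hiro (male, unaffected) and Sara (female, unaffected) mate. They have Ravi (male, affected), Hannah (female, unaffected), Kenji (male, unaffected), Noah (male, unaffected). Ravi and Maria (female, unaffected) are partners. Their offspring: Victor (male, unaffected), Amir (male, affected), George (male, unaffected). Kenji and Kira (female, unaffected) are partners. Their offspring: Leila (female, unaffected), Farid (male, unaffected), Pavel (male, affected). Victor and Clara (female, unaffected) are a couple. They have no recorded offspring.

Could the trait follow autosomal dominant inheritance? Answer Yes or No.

Under autosomal dominant, Ravi (affected, male) cannot arise from Hiro (unaffected) × Sara (unaffected).

No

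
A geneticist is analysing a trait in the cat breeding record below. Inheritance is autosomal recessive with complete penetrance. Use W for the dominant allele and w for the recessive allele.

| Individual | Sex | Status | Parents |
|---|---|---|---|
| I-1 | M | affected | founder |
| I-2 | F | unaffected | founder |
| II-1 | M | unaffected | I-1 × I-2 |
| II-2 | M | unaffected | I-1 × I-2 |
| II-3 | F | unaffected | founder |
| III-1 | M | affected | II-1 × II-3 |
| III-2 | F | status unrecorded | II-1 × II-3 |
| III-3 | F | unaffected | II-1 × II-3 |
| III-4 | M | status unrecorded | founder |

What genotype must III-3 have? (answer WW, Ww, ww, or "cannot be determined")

III-3's phenotype allows WW or Ww, and no parent or child forces a single allele at both positions; consistent genotype assignments exist with III-3 as WW or Ww.

cannot be determined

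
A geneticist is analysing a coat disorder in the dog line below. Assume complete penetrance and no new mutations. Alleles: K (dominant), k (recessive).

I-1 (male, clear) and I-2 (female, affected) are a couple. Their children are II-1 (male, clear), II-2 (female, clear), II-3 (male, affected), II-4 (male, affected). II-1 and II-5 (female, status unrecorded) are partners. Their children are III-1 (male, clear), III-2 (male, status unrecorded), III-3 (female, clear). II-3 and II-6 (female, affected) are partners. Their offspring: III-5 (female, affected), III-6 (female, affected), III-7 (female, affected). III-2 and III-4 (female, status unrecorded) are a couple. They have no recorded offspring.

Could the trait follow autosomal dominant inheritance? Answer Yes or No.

A consistent assignment under autosomal dominant exists: I-1 kk, I-2 Kk, II-1 kk, II-2 kk, II-3 Kk, II-4 Kk, II-5 Kk, II-6 KK, III-1 kk, III-2 Kk, III-3 kk, III-4 KK, III-5 KK, III-6 KK, III-7 KK.
In this assignment every recorded phenotype matches its genotype and every non-founder's genotype is obtainable from its parents' genotypes, so the pedigree is consistent.

Yes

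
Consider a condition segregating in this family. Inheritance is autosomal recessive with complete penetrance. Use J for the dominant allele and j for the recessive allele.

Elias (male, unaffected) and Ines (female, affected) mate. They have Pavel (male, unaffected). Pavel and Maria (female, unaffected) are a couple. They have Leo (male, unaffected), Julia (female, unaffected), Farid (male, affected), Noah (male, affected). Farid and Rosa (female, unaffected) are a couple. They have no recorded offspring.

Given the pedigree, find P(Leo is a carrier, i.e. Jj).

2/3

Pavel is unaffected so carries J and received j from Ines (jj), so Pavel is Jj.
Maria is unaffected so carries J and passed j to Farid (jj), so Maria is Jj.
Their cross gives offspring ratios 1/4 JJ : 1/2 Jj : 1/4 jj. Conditioning on Leo being unaffected, P(Jj) = 1/2 / 3/4 = 2/3.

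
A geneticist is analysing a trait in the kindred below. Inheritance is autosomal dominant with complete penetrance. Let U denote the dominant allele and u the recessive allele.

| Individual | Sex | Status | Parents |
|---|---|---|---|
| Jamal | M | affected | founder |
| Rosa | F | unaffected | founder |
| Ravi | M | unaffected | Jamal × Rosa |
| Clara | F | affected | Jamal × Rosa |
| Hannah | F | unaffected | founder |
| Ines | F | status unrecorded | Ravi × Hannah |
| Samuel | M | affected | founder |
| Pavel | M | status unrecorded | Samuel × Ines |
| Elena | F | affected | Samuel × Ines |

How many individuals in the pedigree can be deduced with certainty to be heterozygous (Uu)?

Obligate heterozygotes: Jamal is affected so carries U and passed u to Ravi (uu), so Jamal is Uu; Clara is affected so carries U and received u from Rosa (uu), so Clara is Uu; Elena is affected so carries U and received u from Ines (uu), so Elena is Uu.
Every other individual is either homozygous by phenotype or has at least one consistent homozygous assignment, so the count is 3.

3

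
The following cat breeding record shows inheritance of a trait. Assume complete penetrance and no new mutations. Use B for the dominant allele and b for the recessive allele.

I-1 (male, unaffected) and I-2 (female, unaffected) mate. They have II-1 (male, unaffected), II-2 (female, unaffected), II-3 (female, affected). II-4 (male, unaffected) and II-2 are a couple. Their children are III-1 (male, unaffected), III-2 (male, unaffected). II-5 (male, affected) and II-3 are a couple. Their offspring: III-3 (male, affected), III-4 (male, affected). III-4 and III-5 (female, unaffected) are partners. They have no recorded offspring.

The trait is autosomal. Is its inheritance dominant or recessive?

recessive

I-1 and I-2 are both unaffected yet have an affected child II-3. Under dominance, an affected child requires at least one affected parent, so the trait cannot be dominant.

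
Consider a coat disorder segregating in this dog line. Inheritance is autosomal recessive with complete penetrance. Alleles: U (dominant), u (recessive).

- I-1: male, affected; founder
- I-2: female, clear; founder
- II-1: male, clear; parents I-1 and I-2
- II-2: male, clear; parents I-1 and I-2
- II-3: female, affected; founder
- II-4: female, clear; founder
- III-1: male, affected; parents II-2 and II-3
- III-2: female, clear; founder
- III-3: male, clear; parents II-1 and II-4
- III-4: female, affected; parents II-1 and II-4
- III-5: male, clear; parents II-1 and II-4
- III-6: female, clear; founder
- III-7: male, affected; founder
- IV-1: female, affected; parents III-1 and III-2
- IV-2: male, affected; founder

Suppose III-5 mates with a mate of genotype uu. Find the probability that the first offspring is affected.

1/3

II-1 is clear so carries U and received u from I-1 (uu), so II-1 is Uu.
II-4 is clear so carries U and passed u to III-4 (uu), so II-4 is Uu.
III-5 is a clear offspring of II-1 (Uu) × II-4 (Uu), whose cross gives 1/4 UU : 1/2 Uu : 1/4 uu; conditioning on being clear, III-5 is UU with probability 1/3, Uu with probability 2/3.
Summing over parental genotype combinations, P(offspring is affected) = 2/3·1/2 = 1/3.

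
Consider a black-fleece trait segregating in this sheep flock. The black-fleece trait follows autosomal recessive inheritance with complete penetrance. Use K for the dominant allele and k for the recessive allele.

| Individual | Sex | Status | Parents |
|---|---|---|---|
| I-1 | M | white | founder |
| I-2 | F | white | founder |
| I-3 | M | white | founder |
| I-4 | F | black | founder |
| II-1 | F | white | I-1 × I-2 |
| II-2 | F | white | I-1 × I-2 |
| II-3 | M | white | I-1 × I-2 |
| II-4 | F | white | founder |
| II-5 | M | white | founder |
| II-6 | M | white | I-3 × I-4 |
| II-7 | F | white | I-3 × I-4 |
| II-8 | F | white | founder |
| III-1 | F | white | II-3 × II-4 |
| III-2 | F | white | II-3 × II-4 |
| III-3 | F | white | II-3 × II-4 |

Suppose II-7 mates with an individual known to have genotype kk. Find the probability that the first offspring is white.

1/2

II-7 is white so carries K and received k from I-4 (kk), so II-7 is Kk.
The cross gives 1/2 Kk : 1/2 kk, so P(offspring is white) = 1/2.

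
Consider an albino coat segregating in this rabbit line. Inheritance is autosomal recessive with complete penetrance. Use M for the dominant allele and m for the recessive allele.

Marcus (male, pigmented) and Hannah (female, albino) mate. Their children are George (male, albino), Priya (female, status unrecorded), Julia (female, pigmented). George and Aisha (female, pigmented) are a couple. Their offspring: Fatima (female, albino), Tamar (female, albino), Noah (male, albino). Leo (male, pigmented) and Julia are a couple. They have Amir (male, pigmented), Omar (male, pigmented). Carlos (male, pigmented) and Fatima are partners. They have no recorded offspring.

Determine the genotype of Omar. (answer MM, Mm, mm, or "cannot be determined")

cannot be determined

Omar's phenotype allows MM or Mm, and no parent or child forces a single allele at both positions; consistent genotype assignments exist with Omar as MM or Mm.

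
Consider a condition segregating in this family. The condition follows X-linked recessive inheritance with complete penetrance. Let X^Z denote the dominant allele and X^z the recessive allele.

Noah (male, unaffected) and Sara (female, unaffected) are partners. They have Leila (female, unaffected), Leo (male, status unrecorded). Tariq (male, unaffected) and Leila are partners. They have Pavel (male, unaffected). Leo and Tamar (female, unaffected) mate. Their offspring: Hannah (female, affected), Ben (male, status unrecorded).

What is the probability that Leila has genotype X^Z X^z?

Noah is unaffected, so Noah is X^Z Y.
Sara is unaffected so carries Z and passed z to Leo (X^z Y), so Sara is X^Z X^z.
Their cross gives offspring ratios 1/2 X^Z X^Z : 1/2 X^Z X^z. Conditioning on Leila being unaffected, P(X^Z X^z) = 1/2 / 1 = 1/2 before taking Leila's own offspring into account.
Tariq is unaffected, so Tariq is X^Z Y.
Now use Leila's offspring. Probability of each recorded status — unaffected son Pavel: 1/2 if Leila is X^Z X^z, 1 if X^Z X^Z.
Bayes: P(X^Z X^z) = 1/2·1/2 / (1/2·1/2 + 1/2·1) = 1/3.

1/3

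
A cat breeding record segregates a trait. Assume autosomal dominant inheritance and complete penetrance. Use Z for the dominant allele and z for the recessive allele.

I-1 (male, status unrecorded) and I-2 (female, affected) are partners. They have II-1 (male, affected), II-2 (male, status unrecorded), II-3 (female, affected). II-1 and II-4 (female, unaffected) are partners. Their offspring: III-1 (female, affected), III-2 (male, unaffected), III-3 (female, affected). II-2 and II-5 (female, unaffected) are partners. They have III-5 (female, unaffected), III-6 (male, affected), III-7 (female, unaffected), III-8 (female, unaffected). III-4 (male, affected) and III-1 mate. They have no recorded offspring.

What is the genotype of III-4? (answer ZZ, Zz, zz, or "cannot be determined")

III-4's phenotype allows ZZ or Zz, and no parent or child forces a single allele at both positions; consistent genotype assignments exist with III-4 as ZZ or Zz.

cannot be determined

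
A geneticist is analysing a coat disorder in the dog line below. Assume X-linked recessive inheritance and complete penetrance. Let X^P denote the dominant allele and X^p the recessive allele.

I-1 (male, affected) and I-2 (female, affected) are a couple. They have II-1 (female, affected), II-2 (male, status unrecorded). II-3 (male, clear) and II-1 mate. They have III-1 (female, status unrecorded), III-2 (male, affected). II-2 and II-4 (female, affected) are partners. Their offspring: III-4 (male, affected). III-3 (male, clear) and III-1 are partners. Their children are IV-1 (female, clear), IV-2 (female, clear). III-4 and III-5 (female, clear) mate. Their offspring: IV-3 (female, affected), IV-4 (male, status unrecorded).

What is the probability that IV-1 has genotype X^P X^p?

1/2

III-3 is clear, so III-3 is X^P Y.
III-1 received P from II-3 (X^P Y) and received p from II-1 (X^p X^p), so III-1 is X^P X^p.
Their cross gives offspring ratios 1/2 X^P X^P : 1/2 X^P X^p. Conditioning on IV-1 being clear, P(X^P X^p) = 1/2 / 1 = 1/2.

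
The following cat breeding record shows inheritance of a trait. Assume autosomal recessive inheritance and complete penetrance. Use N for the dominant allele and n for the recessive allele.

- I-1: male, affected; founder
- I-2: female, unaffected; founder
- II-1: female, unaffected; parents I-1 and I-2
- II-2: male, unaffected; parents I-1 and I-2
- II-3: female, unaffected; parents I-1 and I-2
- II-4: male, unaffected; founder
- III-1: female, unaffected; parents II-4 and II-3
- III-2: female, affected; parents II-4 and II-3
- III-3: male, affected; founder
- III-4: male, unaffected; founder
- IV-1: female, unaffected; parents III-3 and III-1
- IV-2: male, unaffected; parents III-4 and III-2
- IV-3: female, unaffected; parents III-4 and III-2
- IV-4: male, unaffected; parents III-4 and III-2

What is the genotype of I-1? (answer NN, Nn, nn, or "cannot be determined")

I-1 is affected, so I-1 is nn.

nn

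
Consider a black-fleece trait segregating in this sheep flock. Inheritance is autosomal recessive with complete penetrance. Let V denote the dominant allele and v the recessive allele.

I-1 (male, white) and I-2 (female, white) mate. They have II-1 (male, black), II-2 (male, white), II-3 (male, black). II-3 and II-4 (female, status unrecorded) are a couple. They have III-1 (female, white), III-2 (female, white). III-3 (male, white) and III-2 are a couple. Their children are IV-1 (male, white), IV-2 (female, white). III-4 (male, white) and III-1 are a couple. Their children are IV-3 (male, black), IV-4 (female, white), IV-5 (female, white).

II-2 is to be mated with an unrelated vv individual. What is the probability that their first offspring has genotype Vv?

I-1 is white so carries V and passed v to II-1 (vv), so I-1 is Vv.
I-2 is white so carries V and passed v to II-1 (vv), so I-2 is Vv.
II-2 is a white offspring of I-1 (Vv) × I-2 (Vv), whose cross gives 1/4 VV : 1/2 Vv : 1/4 vv; conditioning on being white, II-2 is VV with probability 1/3, Vv with probability 2/3.
Summing over parental genotype combinations, P(offspring has genotype Vv) = 1/3·1 + 2/3·1/2 = 2/3.

2/3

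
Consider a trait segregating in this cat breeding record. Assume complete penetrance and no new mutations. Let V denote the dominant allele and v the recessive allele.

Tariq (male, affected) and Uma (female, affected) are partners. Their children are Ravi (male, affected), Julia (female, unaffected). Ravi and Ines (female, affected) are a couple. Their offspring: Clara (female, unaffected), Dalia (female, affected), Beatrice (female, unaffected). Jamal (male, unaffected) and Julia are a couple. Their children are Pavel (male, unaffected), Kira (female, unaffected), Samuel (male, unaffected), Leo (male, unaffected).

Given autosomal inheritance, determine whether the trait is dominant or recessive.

dominant

Tariq and Uma are both affected yet have an unaffected child Julia. Under a recessive model two affected parents are homozygous and every child would be affected, so the trait cannot be recessive.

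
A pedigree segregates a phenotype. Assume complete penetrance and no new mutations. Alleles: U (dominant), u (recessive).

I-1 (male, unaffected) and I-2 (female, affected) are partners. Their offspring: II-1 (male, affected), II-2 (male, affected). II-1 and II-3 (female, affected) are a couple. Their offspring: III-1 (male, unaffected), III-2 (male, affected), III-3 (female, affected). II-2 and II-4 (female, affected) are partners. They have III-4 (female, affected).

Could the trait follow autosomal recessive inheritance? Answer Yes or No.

Under autosomal recessive, III-1 (unaffected, male) cannot arise from II-1 (affected) × II-3 (affected).

No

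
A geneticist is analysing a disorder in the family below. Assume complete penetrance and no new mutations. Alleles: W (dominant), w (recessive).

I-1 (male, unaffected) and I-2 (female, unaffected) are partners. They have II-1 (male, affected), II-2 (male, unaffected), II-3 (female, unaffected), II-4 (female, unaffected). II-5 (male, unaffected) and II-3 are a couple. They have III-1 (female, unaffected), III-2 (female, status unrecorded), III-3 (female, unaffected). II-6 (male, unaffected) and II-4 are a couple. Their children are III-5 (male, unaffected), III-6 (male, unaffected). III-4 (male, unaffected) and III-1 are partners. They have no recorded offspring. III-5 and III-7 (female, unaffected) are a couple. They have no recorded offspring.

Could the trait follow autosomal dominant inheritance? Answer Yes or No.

Under autosomal dominant, II-1 (affected, male) cannot arise from I-1 (unaffected) × I-2 (unaffected).

No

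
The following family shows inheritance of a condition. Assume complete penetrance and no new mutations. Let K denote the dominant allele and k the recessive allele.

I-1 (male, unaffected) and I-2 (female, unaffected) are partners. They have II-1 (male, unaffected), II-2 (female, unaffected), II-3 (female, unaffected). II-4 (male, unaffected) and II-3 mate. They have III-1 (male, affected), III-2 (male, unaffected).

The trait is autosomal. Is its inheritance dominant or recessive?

II-4 and II-3 are both unaffected yet have an affected child III-1. Under dominance, an affected child requires at least one affected parent, so the trait cannot be dominant.

recessive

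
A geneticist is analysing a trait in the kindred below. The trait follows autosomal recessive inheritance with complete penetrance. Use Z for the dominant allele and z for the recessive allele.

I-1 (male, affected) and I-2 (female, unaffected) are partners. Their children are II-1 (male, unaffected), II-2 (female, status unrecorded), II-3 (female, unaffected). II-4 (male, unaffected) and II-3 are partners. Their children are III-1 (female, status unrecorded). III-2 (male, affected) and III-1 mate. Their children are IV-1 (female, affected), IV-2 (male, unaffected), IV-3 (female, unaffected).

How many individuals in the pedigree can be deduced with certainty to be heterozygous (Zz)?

5

Obligate heterozygotes: II-1 is unaffected so carries Z and received z from I-1 (zz), so II-1 is Zz; II-3 is unaffected so carries Z and received z from I-1 (zz), so II-3 is Zz; III-1 passed Z to IV-2 (Zz, whose z came from III-2) and passed z to IV-1 (zz), so III-1 is Zz; IV-2 is unaffected so carries Z and received z from III-2 (zz), so IV-2 is Zz; IV-3 is unaffected so carries Z and received z from III-2 (zz), so IV-3 is Zz.
Every other individual is either homozygous by phenotype or has at least one consistent homozygous assignment, so the count is 5.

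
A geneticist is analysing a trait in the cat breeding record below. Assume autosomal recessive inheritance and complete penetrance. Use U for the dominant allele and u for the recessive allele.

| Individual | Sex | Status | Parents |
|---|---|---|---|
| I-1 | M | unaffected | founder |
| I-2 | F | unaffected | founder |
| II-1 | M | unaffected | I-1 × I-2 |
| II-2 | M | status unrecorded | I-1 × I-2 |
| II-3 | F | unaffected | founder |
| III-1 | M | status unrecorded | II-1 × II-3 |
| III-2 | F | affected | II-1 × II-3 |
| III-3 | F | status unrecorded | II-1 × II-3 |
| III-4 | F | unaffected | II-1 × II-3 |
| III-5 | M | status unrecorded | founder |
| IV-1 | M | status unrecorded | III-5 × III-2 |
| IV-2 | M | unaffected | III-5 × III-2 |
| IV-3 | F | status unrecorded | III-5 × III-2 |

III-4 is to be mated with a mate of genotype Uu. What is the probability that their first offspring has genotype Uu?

1/2

II-1 is unaffected so carries U and passed u to III-2 (uu), so II-1 is Uu.
II-3 is unaffected so carries U and passed u to III-2 (uu), so II-3 is Uu.
III-4 is an unaffected offspring of II-1 (Uu) × II-3 (Uu), whose cross gives 1/4 UU : 1/2 Uu : 1/4 uu; conditioning on being unaffected, III-4 is UU with probability 1/3, Uu with probability 2/3.
Summing over parental genotype combinations, P(offspring has genotype Uu) = 1/3·1/2 + 2/3·1/2 = 1/2.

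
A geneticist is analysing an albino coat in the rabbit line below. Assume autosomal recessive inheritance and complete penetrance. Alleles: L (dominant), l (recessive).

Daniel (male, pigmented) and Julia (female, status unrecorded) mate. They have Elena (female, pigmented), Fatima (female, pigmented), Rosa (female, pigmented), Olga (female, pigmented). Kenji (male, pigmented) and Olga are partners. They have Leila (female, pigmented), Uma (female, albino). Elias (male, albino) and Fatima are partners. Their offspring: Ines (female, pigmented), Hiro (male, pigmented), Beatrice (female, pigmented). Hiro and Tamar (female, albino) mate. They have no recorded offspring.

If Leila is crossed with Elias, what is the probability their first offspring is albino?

Kenji is pigmented so carries L and passed l to Uma (ll), so Kenji is Ll.
Olga is pigmented so carries L and passed l to Uma (ll), so Olga is Ll.
Leila is a pigmented offspring of Kenji (Ll) × Olga (Ll), whose cross gives 1/4 LL : 1/2 Ll : 1/4 ll; conditioning on being pigmented, Leila is LL with probability 1/3, Ll with probability 2/3.
Elias is albino, so Elias is ll.
Summing over parental genotype combinations, P(offspring is albino) = 2/3·1/2 = 1/3.

1/3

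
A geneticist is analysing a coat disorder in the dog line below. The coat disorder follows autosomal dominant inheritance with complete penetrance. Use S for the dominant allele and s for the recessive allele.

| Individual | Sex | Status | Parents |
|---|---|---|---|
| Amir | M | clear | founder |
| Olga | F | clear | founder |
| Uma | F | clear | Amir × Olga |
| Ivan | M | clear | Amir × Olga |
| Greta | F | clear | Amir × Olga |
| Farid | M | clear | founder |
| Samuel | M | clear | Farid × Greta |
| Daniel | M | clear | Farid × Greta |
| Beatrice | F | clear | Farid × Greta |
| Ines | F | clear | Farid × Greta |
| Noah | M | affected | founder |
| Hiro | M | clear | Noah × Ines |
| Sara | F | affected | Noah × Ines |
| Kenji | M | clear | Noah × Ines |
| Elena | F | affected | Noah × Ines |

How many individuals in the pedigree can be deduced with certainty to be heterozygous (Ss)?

3

Obligate heterozygotes: Noah is affected so carries S and passed s to Hiro (ss), so Noah is Ss; Sara is affected so carries S and received s from Ines (ss), so Sara is Ss; Elena is affected so carries S and received s from Ines (ss), so Elena is Ss.
Every other individual is either homozygous by phenotype or has at least one consistent homozygous assignment, so the count is 3.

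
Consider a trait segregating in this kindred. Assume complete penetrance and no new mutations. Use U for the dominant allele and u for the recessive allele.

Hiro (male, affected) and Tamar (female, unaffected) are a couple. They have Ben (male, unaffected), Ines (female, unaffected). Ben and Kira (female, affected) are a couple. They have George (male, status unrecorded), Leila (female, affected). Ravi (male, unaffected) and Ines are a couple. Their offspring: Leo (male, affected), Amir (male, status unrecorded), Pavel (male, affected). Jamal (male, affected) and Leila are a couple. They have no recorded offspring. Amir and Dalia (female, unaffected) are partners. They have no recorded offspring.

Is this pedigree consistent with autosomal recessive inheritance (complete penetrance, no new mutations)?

A consistent assignment under autosomal recessive exists: Hiro uu, Tamar UU, Ben Uu, Ines Uu, Kira uu, Ravi Uu, George Uu, Leila uu, Jamal uu, Leo uu, Amir UU, Pavel uu, Dalia UU.
In this assignment every recorded phenotype matches its genotype and every non-founder's genotype is obtainable from its parents' genotypes, so the pedigree is consistent.

Yes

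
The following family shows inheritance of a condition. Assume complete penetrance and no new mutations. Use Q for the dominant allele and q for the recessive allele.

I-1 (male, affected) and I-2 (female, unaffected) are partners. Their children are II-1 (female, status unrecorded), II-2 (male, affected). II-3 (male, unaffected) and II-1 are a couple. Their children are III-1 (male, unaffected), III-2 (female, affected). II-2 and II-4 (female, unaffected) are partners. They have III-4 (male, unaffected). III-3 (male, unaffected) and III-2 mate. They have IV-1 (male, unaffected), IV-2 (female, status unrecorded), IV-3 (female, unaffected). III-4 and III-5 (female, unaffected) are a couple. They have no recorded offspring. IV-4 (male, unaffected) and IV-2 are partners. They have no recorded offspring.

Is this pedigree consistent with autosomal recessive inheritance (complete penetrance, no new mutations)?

A consistent assignment under autosomal recessive exists: I-1 qq, I-2 Qq, II-1 Qq, II-2 qq, II-3 Qq, II-4 QQ, III-1 QQ, III-2 qq, III-3 QQ, III-4 Qq, III-5 QQ, IV-1 Qq, IV-2 Qq, IV-3 Qq, IV-4 QQ.
In this assignment every recorded phenotype matches its genotype and every non-founder's genotype is obtainable from its parents' genotypes, so the pedigree is consistent.

Yes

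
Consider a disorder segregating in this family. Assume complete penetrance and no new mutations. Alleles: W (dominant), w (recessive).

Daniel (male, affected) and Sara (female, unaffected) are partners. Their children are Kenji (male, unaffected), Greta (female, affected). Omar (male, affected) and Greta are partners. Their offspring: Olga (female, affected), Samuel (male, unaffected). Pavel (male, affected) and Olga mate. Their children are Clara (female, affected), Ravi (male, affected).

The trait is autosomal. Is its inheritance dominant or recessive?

dominant

Omar and Greta are both affected yet have an unaffected child Samuel. Under a recessive model two affected parents are homozygous and every child would be affected, so the trait cannot be recessive.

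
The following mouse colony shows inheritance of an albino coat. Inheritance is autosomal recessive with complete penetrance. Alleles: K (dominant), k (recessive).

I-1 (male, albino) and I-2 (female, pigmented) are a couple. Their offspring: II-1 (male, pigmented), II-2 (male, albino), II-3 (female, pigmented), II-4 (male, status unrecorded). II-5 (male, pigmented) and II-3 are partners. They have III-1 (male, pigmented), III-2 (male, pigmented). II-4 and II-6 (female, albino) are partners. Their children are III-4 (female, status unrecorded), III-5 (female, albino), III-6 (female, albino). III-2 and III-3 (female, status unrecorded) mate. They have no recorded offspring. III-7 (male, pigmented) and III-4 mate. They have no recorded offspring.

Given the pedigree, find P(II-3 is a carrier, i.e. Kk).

1

II-3 is pigmented so carries K and received k from I-1 (kk), so II-3 is Kk, giving P(Kk) = 1.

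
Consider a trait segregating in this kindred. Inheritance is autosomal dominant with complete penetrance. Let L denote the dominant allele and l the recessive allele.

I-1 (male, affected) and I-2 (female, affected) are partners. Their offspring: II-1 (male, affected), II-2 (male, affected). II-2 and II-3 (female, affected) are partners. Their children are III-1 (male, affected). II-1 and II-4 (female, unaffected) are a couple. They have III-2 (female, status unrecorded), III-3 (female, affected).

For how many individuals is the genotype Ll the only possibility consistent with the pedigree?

Obligate heterozygotes: III-3 is affected so carries L and received l from II-4 (ll), so III-3 is Ll.
Every other individual is either homozygous by phenotype or has at least one consistent homozygous assignment, so the count is 1.

1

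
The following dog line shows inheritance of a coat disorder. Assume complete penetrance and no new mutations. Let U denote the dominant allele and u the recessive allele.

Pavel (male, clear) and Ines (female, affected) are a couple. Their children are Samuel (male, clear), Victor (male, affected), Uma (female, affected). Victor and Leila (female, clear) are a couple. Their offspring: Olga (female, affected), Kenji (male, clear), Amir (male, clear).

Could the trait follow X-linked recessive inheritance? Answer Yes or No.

Under X-linked recessive, Samuel (clear, male) cannot arise from Pavel (clear) × Ines (affected).

No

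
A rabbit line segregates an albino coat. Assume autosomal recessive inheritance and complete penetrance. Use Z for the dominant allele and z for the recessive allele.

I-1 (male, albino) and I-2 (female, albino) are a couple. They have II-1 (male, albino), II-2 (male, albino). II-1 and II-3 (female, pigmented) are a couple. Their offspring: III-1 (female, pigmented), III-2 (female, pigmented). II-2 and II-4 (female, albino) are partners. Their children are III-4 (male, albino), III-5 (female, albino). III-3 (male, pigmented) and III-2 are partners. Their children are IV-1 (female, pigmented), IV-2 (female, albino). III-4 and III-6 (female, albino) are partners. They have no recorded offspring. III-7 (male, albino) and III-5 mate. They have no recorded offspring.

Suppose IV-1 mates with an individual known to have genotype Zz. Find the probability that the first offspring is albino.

1/6

III-3 is pigmented so carries Z and passed z to IV-2 (zz), so III-3 is Zz.
III-2 is pigmented so carries Z and received z from II-1 (zz), so III-2 is Zz.
IV-1 is a pigmented offspring of III-3 (Zz) × III-2 (Zz), whose cross gives 1/4 ZZ : 1/2 Zz : 1/4 zz; conditioning on being pigmented, IV-1 is ZZ with probability 1/3, Zz with probability 2/3.
Summing over parental genotype combinations, P(offspring is albino) = 2/3·1/4 = 1/6.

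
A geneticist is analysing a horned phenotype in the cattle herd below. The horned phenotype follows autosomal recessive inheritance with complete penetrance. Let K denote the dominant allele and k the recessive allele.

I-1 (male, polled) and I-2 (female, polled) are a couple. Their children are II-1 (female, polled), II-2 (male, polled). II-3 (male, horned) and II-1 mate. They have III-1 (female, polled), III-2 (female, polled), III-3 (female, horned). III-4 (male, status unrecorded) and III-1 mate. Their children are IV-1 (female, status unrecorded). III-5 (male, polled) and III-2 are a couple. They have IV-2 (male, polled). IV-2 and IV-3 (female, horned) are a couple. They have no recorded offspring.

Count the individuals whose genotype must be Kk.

3

Obligate heterozygotes: II-1 is polled so carries K and passed k to III-3 (kk), so II-1 is Kk; III-1 is polled so carries K and received k from II-3 (kk), so III-1 is Kk; III-2 is polled so carries K and received k from II-3 (kk), so III-2 is Kk.
Every other individual is either homozygous by phenotype or has at least one consistent homozygous assignment, so the count is 3.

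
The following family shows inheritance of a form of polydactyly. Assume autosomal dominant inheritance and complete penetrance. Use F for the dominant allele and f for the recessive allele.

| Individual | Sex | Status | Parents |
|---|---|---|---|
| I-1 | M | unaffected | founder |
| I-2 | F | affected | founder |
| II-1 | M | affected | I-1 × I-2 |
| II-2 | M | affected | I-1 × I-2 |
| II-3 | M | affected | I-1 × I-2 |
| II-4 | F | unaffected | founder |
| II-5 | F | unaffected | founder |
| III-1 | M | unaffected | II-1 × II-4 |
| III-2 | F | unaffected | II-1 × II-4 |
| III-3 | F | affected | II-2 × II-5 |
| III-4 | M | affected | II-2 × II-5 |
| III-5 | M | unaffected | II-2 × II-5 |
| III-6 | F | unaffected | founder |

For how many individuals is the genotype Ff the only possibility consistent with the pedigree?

5

Obligate heterozygotes: II-1 is affected so carries F and received f from I-1 (ff), so II-1 is Ff; II-2 is affected so carries F and received f from I-1 (ff), so II-2 is Ff; II-3 is affected so carries F and received f from I-1 (ff), so II-3 is Ff; III-3 is affected so carries F and received f from II-5 (ff), so III-3 is Ff; III-4 is affected so carries F and received f from II-5 (ff), so III-4 is Ff.
Every other individual is either homozygous by phenotype or has at least one consistent homozygous assignment, so the count is 5.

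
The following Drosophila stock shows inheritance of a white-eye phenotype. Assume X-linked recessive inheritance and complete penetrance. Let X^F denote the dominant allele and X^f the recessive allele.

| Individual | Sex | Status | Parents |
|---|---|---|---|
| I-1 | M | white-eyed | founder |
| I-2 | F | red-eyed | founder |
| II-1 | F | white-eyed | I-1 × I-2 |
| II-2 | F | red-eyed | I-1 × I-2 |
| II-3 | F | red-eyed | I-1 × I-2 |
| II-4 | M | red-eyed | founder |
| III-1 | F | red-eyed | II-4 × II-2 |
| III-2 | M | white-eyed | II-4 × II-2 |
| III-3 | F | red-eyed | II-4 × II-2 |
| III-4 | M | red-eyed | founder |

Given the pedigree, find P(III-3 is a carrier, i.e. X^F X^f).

II-4 is red-eyed, so II-4 is X^F Y.
II-2 is red-eyed so carries F and received f from I-1 (X^f Y), so II-2 is X^F X^f.
Their cross gives offspring ratios 1/2 X^F X^F : 1/2 X^F X^f. Conditioning on III-3 being red-eyed, P(X^F X^f) = 1/2 / 1 = 1/2.

1/2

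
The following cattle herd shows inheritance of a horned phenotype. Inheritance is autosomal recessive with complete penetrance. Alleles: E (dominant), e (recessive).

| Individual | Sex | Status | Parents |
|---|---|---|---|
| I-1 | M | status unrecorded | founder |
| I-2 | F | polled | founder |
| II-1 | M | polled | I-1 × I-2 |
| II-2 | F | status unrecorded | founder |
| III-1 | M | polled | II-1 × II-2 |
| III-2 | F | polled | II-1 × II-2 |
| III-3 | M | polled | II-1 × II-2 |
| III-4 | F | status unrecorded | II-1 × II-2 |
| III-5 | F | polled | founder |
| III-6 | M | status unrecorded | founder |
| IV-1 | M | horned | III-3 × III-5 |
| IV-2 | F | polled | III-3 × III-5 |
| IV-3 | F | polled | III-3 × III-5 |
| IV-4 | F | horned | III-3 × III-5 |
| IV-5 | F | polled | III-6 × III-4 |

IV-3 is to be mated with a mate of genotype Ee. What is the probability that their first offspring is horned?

III-3 is polled so carries E and passed e to IV-1 (ee), so III-3 is Ee.
III-5 is polled so carries E and passed e to IV-1 (ee), so III-5 is Ee.
IV-3 is a polled offspring of III-3 (Ee) × III-5 (Ee), whose cross gives 1/4 EE : 1/2 Ee : 1/4 ee; conditioning on being polled, IV-3 is EE with probability 1/3, Ee with probability 2/3.
Summing over parental genotype combinations, P(offspring is horned) = 2/3·1/4 = 1/6.

1/6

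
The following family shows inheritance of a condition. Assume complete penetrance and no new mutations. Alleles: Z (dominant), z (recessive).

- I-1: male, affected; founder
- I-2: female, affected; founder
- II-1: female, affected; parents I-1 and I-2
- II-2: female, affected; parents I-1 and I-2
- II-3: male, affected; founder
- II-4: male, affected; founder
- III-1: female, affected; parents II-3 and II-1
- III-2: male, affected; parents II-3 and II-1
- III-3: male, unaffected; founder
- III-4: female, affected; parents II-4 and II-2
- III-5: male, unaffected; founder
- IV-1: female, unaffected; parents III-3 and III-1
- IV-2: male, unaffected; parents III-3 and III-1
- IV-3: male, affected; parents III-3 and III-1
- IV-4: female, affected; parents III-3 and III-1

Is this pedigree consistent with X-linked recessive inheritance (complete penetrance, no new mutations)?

Under X-linked recessive, IV-2 (unaffected, male) cannot arise from III-3 (unaffected) × III-1 (affected).

No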